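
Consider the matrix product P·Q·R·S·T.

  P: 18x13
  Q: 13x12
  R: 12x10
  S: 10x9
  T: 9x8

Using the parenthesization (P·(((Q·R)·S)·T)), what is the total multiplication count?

5538

(Q·R): 13×12 by 12×10 → 13×10, cost 13·12·10 = 1560
((Q·R)·S): 13×10 by 10×9 → 13×9, cost 13·10·9 = 1170; cumulative 2730
(((Q·R)·S)·T): 13×9 by 9×8 → 13×8, cost 13·9·8 = 936; cumulative 3666
(P·(((Q·R)·S)·T)): 18×13 by 13×8 → 18×8, cost 18·13·8 = 1872; cumulative 5538
Total: 5538 scalar multiplications.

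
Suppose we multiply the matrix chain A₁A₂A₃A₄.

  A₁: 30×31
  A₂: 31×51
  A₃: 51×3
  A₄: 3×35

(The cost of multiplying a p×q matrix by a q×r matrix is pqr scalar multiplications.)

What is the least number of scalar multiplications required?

Adjacent pairs: A₁A₂ = 30·31·51 = 47430; A₂A₃ = 31·51·3 = 4743; A₃A₄ = 51·3·35 = 5355.
Length 3: A₁..A₃: k=1: 0+4743+30·31·3=7533; k=2: 47430+0+30·51·3=52020 → min 7533 | A₂..A₄: k=2: 0+5355+31·51·35=60690; k=3: 4743+0+31·3·35=7998 → min 7998.
Length 4: A₁..A₄: k=1: 0+7998+30·31·35=40548; k=2: 47430+5355+30·51·35=106335; k=3: 7533+0+30·3·35=10683 → min 10683.
Optimal order: ((A₁(A₂A₃))A₄) with cost 10683.

10683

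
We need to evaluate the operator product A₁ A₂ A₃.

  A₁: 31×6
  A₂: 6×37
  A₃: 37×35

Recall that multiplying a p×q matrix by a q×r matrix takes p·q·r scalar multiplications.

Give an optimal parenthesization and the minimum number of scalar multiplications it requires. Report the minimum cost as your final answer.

(A₁ (A₂ A₃)): cost 14280.
((A₁ A₂) A₃): cost 47027.
Optimal: (A₁ (A₂ A₃)) with cost 14280.

14280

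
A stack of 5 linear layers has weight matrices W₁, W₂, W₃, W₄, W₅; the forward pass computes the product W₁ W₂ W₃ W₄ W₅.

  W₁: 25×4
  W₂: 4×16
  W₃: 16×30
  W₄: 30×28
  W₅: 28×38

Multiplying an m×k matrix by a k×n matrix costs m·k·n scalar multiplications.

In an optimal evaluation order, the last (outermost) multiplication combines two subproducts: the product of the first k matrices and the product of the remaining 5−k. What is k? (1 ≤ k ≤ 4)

Adjacent pairs: W₁W₂ = 25·4·16 = 1600; W₂W₃ = 4·16·30 = 1920; W₃W₄ = 16·30·28 = 13440; W₄W₅ = 30·28·38 = 31920.
Length 3: W₁..W₃: k=1: 0+1920+25·4·30=4920; k=2: 1600+0+25·16·30=13600 → min 4920 | W₂..W₄: k=2: 0+13440+4·16·28=15232; k=3: 1920+0+4·30·28=5280 → min 5280 | W₃..W₅: k=3: 0+31920+16·30·38=50160; k=4: 13440+0+16·28·38=30464 → min 30464.
Length 4: W₁..W₄: k=1: 0+5280+25·4·28=8080; k=2: 1600+13440+25·16·28=26240; k=3: 4920+0+25·30·28=25920 → min 8080 | W₂..W₅: k=2: 0+30464+4·16·38=32896; k=3: 1920+31920+4·30·38=38400; k=4: 5280+0+4·28·38=9536 → min 9536.
Top-level splits: k=1: (W₁..W₁)·(W₂..W₅) → 0+9536+25·4·38 = 13336; k=2: (W₁..W₂)·(W₃..W₅) → 1600+30464+25·16·38 = 47264; k=3: (W₁..W₃)·(W₄..W₅) → 4920+31920+25·30·38 = 65340; k=4: (W₁..W₄)·(W₅..W₅) → 8080+0+25·28·38 = 34680.
Best split is after W₁, i.e. k = 1.

1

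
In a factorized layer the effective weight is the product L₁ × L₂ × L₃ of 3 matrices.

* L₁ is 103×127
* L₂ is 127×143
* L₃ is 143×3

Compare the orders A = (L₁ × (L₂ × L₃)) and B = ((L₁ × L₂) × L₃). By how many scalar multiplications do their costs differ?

1821044

Order A = (L₁ × (L₂ × L₃)): (L₂ × L₃): 127×143 by 143×3 → 127×3, cost 127·143·3 = 54483; (L₁ × (L₂ × L₃)): 103×127 by 127×3 → 103×3, cost 103·127·3 = 39243; cumulative 93726. Total 93726.
Order B = ((L₁ × L₂) × L₃): (L₁ × L₂): 103×127 by 127×143 → 103×143, cost 103·127·143 = 1870583; ((L₁ × L₂) × L₃): 103×143 by 143×3 → 103×3, cost 103·143·3 = 44187; cumulative 1914770. Total 1914770.
Difference: |93726 − 1914770| = 1821044.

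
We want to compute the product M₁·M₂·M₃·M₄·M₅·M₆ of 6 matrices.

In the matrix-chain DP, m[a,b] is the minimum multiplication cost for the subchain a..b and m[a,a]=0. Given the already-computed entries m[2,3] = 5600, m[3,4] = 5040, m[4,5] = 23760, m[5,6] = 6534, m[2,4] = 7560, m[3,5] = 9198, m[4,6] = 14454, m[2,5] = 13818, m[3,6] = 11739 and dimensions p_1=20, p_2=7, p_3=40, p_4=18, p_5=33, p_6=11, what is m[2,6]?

m[2,6] = min over k∈[2,5] of m[2,k]+m[k+1,6]+p_{1}·p_k·p_{6}.
k=2: 0 + 11739 + 20·7·11 = 13279; k=3: 5600 + 14454 + 20·40·11 = 28854; k=4: 7560 + 6534 + 20·18·11 = 18054; k=5: 13818 + 0 + 20·33·11 = 21078.
Minimum: 13279 at k=2.

13279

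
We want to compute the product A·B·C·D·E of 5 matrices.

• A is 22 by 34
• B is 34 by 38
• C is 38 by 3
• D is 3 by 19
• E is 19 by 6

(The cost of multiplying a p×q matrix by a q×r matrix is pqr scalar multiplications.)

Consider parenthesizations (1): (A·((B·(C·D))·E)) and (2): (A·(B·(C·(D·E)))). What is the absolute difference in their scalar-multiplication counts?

21812

Order (1) = (A·((B·(C·D))·E)): (C·D): 38×3 by 3×19 → 38×19, cost 38·3·19 = 2166; (B·(C·D)): 34×38 by 38×19 → 34×19, cost 34·38·19 = 24548; cumulative 26714; ((B·(C·D))·E): 34×19 by 19×6 → 34×6, cost 34·19·6 = 3876; cumulative 30590; (A·((B·(C·D))·E)): 22×34 by 34×6 → 22×6, cost 22·34·6 = 4488; cumulative 35078. Total 35078.
Order (2) = (A·(B·(C·(D·E)))): (D·E): 3×19 by 19×6 → 3×6, cost 3·19·6 = 342; (C·(D·E)): 38×3 by 3×6 → 38×6, cost 38·3·6 = 684; cumulative 1026; (B·(C·(D·E))): 34×38 by 38×6 → 34×6, cost 34·38·6 = 7752; cumulative 8778; (A·(B·(C·(D·E)))): 22×34 by 34×6 → 22×6, cost 22·34·6 = 4488; cumulative 13266. Total 13266.
Difference: |35078 − 13266| = 21812.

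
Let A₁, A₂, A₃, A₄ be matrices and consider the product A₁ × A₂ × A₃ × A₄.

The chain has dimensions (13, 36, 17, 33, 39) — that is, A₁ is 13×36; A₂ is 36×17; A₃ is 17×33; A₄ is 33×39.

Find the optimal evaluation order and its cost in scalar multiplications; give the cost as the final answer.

Adjacent pairs: A₁A₂ = 13·36·17 = 7956; A₂A₃ = 36·17·33 = 20196; A₃A₄ = 17·33·39 = 21879.
Length 3: A₁..A₃: k=1: 0+20196+13·36·33=35640; k=2: 7956+0+13·17·33=15249 → min 15249 | A₂..A₄: k=2: 0+21879+36·17·39=45747; k=3: 20196+0+36·33·39=66528 → min 45747.
Length 4: A₁..A₄: k=1: 0+45747+13·36·39=63999; k=2: 7956+21879+13·17·39=38454; k=3: 15249+0+13·33·39=31980 → min 31980.
Optimal parenthesization: (((A₁ × A₂) × A₃) × A₄) with cost 31980.

31980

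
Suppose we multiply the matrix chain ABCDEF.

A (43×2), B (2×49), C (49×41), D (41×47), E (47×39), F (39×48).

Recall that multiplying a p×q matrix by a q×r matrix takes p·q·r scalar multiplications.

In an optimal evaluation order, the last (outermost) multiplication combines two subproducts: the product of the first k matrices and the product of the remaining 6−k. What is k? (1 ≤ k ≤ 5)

1

Adjacent pairs: AB = 43·2·49 = 4214; BC = 2·49·41 = 4018; CD = 49·41·47 = 94423; DE = 41·47·39 = 75153; EF = 47·39·48 = 87984.
Length 3: A..C: k=1: 0+4018+43·2·41=7544; k=2: 4214+0+43·49·41=90601 → min 7544 | B..D: k=2: 0+94423+2·49·47=99029; k=3: 4018+0+2·41·47=7872 → min 7872 | C..E: k=3: 0+75153+49·41·39=153504; k=4: 94423+0+49·47·39=184240 → min 153504 | D..F: k=4: 0+87984+41·47·48=180480; k=5: 75153+0+41·39·48=151905 → min 151905.
Length 4: A..D: k=1: 0+7872+43·2·47=11914; k=2: 4214+94423+43·49·47=197666; k=3: 7544+0+43·41·47=90405 → min 11914 | B..E: k=2: 0+153504+2·49·39=157326; k=3: 4018+75153+2·41·39=82369; k=4: 7872+0+2·47·39=11538 → min 11538 | C..F: k=3: 0+151905+49·41·48=248337; k=4: 94423+87984+49·47·48=292951; k=5: 153504+0+49·39·48=245232 → min 245232.
Length 5: A..E: k=1: 0+11538+43·2·39=14892; k=2: 4214+153504+43·49·39=239891; k=3: 7544+75153+43·41·39=151454; k=4: 11914+0+43·47·39=90733 → min 14892 | B..F: k=2: 0+245232+2·49·48=249936; k=3: 4018+151905+2·41·48=159859; k=4: 7872+87984+2·47·48=100368; k=5: 11538+0+2·39·48=15282 → min 15282.
Top-level splits: k=1: (A..A)·(B..F) → 0+15282+43·2·48 = 19410; k=2: (A..B)·(C..F) → 4214+245232+43·49·48 = 350582; k=3: (A..C)·(D..F) → 7544+151905+43·41·48 = 244073; k=4: (A..D)·(E..F) → 11914+87984+43·47·48 = 196906; k=5: (A..E)·(F..F) → 14892+0+43·39·48 = 95388.
Best split is after A, i.e. k = 1.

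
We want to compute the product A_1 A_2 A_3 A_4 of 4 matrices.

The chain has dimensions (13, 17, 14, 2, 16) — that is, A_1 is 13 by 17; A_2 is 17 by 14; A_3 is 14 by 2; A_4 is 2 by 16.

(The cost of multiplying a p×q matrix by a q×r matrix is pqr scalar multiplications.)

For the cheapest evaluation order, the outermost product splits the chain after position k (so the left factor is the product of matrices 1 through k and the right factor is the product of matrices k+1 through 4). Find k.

Adjacent pairs: A_1A_2 = 13·17·14 = 3094; A_2A_3 = 17·14·2 = 476; A_3A_4 = 14·2·16 = 448.
Length 3: A_1..A_3: k=1: 0+476+13·17·2=918; k=2: 3094+0+13·14·2=3458 → min 918 | A_2..A_4: k=2: 0+448+17·14·16=4256; k=3: 476+0+17·2·16=1020 → min 1020.
Top-level splits: k=1: (A_1..A_1)·(A_2..A_4) → 0+1020+13·17·16 = 4556; k=2: (A_1..A_2)·(A_3..A_4) → 3094+448+13·14·16 = 6454; k=3: (A_1..A_3)·(A_4..A_4) → 918+0+13·2·16 = 1334.
Best split is after A_3, i.e. k = 3.

3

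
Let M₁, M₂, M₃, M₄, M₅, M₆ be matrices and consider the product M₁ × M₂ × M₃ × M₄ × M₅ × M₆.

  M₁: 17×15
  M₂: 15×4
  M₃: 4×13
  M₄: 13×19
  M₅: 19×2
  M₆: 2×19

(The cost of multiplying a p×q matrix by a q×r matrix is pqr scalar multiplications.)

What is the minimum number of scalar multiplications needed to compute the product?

1874

Adjacent pairs: M₁M₂ = 17·15·4 = 1020; M₂M₃ = 15·4·13 = 780; M₃M₄ = 4·13·19 = 988; M₄M₅ = 13·19·2 = 494; M₅M₆ = 19·2·19 = 722.
Length 3: M₁..M₃: k=1: 0+780+17·15·13=4095; k=2: 1020+0+17·4·13=1904 → min 1904 | M₂..M₄: k=2: 0+988+15·4·19=2128; k=3: 780+0+15·13·19=4485 → min 2128 | M₃..M₅: k=3: 0+494+4·13·2=598; k=4: 988+0+4·19·2=1140 → min 598 | M₄..M₆: k=4: 0+722+13·19·19=5415; k=5: 494+0+13·2·19=988 → min 988.
Length 4: M₁..M₄: k=1: 0+2128+17·15·19=6973; k=2: 1020+988+17·4·19=3300; k=3: 1904+0+17·13·19=6103 → min 3300 | M₂..M₅: k=2: 0+598+15·4·2=718; k=3: 780+494+15·13·2=1664; k=4: 2128+0+15·19·2=2698 → min 718 | M₃..M₆: k=3: 0+988+4·13·19=1976; k=4: 988+722+4·19·19=3154; k=5: 598+0+4·2·19=750 → min 750.
Length 5: M₁..M₅: k=1: 0+718+17·15·2=1228; k=2: 1020+598+17·4·2=1754; k=3: 1904+494+17·13·2=2840; k=4: 3300+0+17·19·2=3946 → min 1228 | M₂..M₆: k=2: 0+750+15·4·19=1890; k=3: 780+988+15·13·19=5473; k=4: 2128+722+15·19·19=8265; k=5: 718+0+15·2·19=1288 → min 1288.
Length 6: M₁..M₆: k=1: 0+1288+17·15·19=6133; k=2: 1020+750+17·4·19=3062; k=3: 1904+988+17·13·19=7091; k=4: 3300+722+17·19·19=10159; k=5: 1228+0+17·2·19=1874 → min 1874.
Optimal order: ((M₁ × (M₂ × (M₃ × (M₄ × M₅)))) × M₆) with cost 1874.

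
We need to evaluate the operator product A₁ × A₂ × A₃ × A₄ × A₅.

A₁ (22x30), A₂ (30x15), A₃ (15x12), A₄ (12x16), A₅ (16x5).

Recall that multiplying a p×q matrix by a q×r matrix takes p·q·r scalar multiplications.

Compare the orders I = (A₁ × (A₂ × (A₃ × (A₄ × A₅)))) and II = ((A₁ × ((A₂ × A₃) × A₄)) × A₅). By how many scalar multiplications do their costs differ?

16070

Order I = (A₁ × (A₂ × (A₃ × (A₄ × A₅)))): (A₄ × A₅): 12×16 by 16×5 → 12×5, cost 12·16·5 = 960; (A₃ × (A₄ × A₅)): 15×12 by 12×5 → 15×5, cost 15·12·5 = 900; cumulative 1860; (A₂ × (A₃ × (A₄ × A₅))): 30×15 by 15×5 → 30×5, cost 30·15·5 = 2250; cumulative 4110; (A₁ × (A₂ × (A₃ × (A₄ × A₅)))): 22×30 by 30×5 → 22×5, cost 22·30·5 = 3300; cumulative 7410. Total 7410.
Order II = ((A₁ × ((A₂ × A₃) × A₄)) × A₅): (A₂ × A₃): 30×15 by 15×12 → 30×12, cost 30·15·12 = 5400; ((A₂ × A₃) × A₄): 30×12 by 12×16 → 30×16, cost 30·12·16 = 5760; cumulative 11160; (A₁ × ((A₂ × A₃) × A₄)): 22×30 by 30×16 → 22×16, cost 22·30·16 = 10560; cumulative 21720; ((A₁ × ((A₂ × A₃) × A₄)) × A₅): 22×16 by 16×5 → 22×5, cost 22·16·5 = 1760; cumulative 23480. Total 23480.
Difference: |7410 − 23480| = 16070.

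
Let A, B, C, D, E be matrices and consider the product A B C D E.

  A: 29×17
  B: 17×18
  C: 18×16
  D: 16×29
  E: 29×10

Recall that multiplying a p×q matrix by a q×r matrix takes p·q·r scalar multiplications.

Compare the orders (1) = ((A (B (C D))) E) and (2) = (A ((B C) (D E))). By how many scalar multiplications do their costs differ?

Order (1) = ((A (B (C D))) E): (C D): 18×16 by 16×29 → 18×29, cost 18·16·29 = 8352; (B (C D)): 17×18 by 18×29 → 17×29, cost 17·18·29 = 8874; cumulative 17226; (A (B (C D))): 29×17 by 17×29 → 29×29, cost 29·17·29 = 14297; cumulative 31523; ((A (B (C D))) E): 29×29 by 29×10 → 29×10, cost 29·29·10 = 8410; cumulative 39933. Total 39933.
Order (2) = (A ((B C) (D E))): (B C): 17×18 by 18×16 → 17×16, cost 17·18·16 = 4896; (D E): 16×29 by 29×10 → 16×10, cost 16·29·10 = 4640; ((B C) (D E)): 17×16 by 16×10 → 17×10, cost 17·16·10 = 2720; cumulative 12256; (A ((B C) (D E))): 29×17 by 17×10 → 29×10, cost 29·17·10 = 4930; cumulative 17186. Total 17186.
Difference: |39933 − 17186| = 22747.

22747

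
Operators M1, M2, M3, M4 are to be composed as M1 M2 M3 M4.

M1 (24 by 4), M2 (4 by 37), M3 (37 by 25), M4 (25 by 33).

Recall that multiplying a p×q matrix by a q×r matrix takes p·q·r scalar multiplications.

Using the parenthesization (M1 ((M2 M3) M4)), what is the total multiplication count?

(M2 M3): 4×37 by 37×25 → 4×25, cost 4·37·25 = 3700
((M2 M3) M4): 4×25 by 25×33 → 4×33, cost 4·25·33 = 3300; cumulative 7000
(M1 ((M2 M3) M4)): 24×4 by 4×33 → 24×33, cost 24·4·33 = 3168; cumulative 10168
Total: 10168 scalar multiplications.

10168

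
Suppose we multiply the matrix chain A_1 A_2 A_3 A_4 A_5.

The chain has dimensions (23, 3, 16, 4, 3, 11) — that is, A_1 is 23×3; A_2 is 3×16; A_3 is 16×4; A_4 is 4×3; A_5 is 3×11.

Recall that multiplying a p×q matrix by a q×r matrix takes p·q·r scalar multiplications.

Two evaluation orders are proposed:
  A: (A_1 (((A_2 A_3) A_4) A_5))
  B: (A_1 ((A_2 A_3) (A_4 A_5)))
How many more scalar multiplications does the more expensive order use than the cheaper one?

129

Order A = (A_1 (((A_2 A_3) A_4) A_5)): (A_2 A_3): 3×16 by 16×4 → 3×4, cost 3·16·4 = 192; ((A_2 A_3) A_4): 3×4 by 4×3 → 3×3, cost 3·4·3 = 36; cumulative 228; (((A_2 A_3) A_4) A_5): 3×3 by 3×11 → 3×11, cost 3·3·11 = 99; cumulative 327; (A_1 (((A_2 A_3) A_4) A_5)): 23×3 by 3×11 → 23×11, cost 23·3·11 = 759; cumulative 1086. Total 1086.
Order B = (A_1 ((A_2 A_3) (A_4 A_5))): (A_2 A_3): 3×16 by 16×4 → 3×4, cost 3·16·4 = 192; (A_4 A_5): 4×3 by 3×11 → 4×11, cost 4·3·11 = 132; ((A_2 A_3) (A_4 A_5)): 3×4 by 4×11 → 3×11, cost 3·4·11 = 132; cumulative 456; (A_1 ((A_2 A_3) (A_4 A_5))): 23×3 by 3×11 → 23×11, cost 23·3·11 = 759; cumulative 1215. Total 1215.
Difference: |1086 − 1215| = 129.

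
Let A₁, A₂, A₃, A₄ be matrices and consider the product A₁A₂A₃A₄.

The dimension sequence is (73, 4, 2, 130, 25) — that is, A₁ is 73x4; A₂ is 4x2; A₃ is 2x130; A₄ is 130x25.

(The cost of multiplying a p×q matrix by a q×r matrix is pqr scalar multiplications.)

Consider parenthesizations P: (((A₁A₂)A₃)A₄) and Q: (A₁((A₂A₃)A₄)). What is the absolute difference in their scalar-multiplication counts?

Order P = (((A₁A₂)A₃)A₄): (A₁A₂): 73×4 by 4×2 → 73×2, cost 73·4·2 = 584; ((A₁A₂)A₃): 73×2 by 2×130 → 73×130, cost 73·2·130 = 18980; cumulative 19564; (((A₁A₂)A₃)A₄): 73×130 by 130×25 → 73×25, cost 73·130·25 = 237250; cumulative 256814. Total 256814.
Order Q = (A₁((A₂A₃)A₄)): (A₂A₃): 4×2 by 2×130 → 4×130, cost 4·2·130 = 1040; ((A₂A₃)A₄): 4×130 by 130×25 → 4×25, cost 4·130·25 = 13000; cumulative 14040; (A₁((A₂A₃)A₄)): 73×4 by 4×25 → 73×25, cost 73·4·25 = 7300; cumulative 21340. Total 21340.
Difference: |256814 − 21340| = 235474.

235474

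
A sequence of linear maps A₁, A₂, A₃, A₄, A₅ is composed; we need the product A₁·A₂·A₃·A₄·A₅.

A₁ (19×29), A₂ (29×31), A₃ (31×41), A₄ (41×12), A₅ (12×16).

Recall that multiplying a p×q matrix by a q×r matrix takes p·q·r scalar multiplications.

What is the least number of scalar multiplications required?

36300

Adjacent pairs: A₁A₂ = 19·29·31 = 17081; A₂A₃ = 29·31·41 = 36859; A₃A₄ = 31·41·12 = 15252; A₄A₅ = 41·12·16 = 7872.
Length 3: A₁..A₃: k=1: 0+36859+19·29·41=59450; k=2: 17081+0+19·31·41=41230 → min 41230 | A₂..A₄: k=2: 0+15252+29·31·12=26040; k=3: 36859+0+29·41·12=51127 → min 26040 | A₃..A₅: k=3: 0+7872+31·41·16=28208; k=4: 15252+0+31·12·16=21204 → min 21204.
Length 4: A₁..A₄: k=1: 0+26040+19·29·12=32652; k=2: 17081+15252+19·31·12=39401; k=3: 41230+0+19·41·12=50578 → min 32652 | A₂..A₅: k=2: 0+21204+29·31·16=35588; k=3: 36859+7872+29·41·16=63755; k=4: 26040+0+29·12·16=31608 → min 31608.
Length 5: A₁..A₅: k=1: 0+31608+19·29·16=40424; k=2: 17081+21204+19·31·16=47709; k=3: 41230+7872+19·41·16=61566; k=4: 32652+0+19·12·16=36300 → min 36300.
Optimal order: ((A₁·(A₂·(A₃·A₄)))·A₅) with cost 36300.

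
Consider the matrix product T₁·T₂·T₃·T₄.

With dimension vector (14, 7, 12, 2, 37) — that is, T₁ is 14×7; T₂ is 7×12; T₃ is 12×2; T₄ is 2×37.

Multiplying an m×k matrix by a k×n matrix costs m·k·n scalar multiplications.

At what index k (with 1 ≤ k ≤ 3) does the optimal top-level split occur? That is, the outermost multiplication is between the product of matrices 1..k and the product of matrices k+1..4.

3

Adjacent pairs: T₁T₂ = 14·7·12 = 1176; T₂T₃ = 7·12·2 = 168; T₃T₄ = 12·2·37 = 888.
Length 3: T₁..T₃: k=1: 0+168+14·7·2=364; k=2: 1176+0+14·12·2=1512 → min 364 | T₂..T₄: k=2: 0+888+7·12·37=3996; k=3: 168+0+7·2·37=686 → min 686.
Top-level splits: k=1: (T₁..T₁)·(T₂..T₄) → 0+686+14·7·37 = 4312; k=2: (T₁..T₂)·(T₃..T₄) → 1176+888+14·12·37 = 8280; k=3: (T₁..T₃)·(T₄..T₄) → 364+0+14·2·37 = 1400.
Best split is after T₃, i.e. k = 3.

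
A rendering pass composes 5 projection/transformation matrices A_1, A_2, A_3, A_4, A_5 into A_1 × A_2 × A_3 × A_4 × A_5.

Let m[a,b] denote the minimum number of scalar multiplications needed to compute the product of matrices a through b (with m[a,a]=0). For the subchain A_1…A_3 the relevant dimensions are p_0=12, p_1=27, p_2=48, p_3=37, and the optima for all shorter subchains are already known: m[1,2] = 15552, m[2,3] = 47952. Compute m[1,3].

m[1,3] = min over k∈[1,2] of m[1,k]+m[k+1,3]+p_{0}·p_k·p_{3}.
k=1: 0 + 47952 + 12·27·37 = 59940; k=2: 15552 + 0 + 12·48·37 = 36864.
Minimum: 36864 at k=2.

36864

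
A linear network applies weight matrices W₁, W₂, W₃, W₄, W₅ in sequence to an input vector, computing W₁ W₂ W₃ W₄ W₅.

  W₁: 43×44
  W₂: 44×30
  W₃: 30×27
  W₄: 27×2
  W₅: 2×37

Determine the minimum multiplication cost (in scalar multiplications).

11226

Adjacent pairs: W₁W₂ = 43·44·30 = 56760; W₂W₃ = 44·30·27 = 35640; W₃W₄ = 30·27·2 = 1620; W₄W₅ = 27·2·37 = 1998.
Length 3: W₁..W₃: k=1: 0+35640+43·44·27=86724; k=2: 56760+0+43·30·27=91590 → min 86724 | W₂..W₄: k=2: 0+1620+44·30·2=4260; k=3: 35640+0+44·27·2=38016 → min 4260 | W₃..W₅: k=3: 0+1998+30·27·37=31968; k=4: 1620+0+30·2·37=3840 → min 3840.
Length 4: W₁..W₄: k=1: 0+4260+43·44·2=8044; k=2: 56760+1620+43·30·2=60960; k=3: 86724+0+43·27·2=89046 → min 8044 | W₂..W₅: k=2: 0+3840+44·30·37=52680; k=3: 35640+1998+44·27·37=81594; k=4: 4260+0+44·2·37=7516 → min 7516.
Length 5: W₁..W₅: k=1: 0+7516+43·44·37=77520; k=2: 56760+3840+43·30·37=108330; k=3: 86724+1998+43·27·37=131679; k=4: 8044+0+43·2·37=11226 → min 11226.
Optimal order: ((W₁ (W₂ (W₃ W₄))) W₅) with cost 11226.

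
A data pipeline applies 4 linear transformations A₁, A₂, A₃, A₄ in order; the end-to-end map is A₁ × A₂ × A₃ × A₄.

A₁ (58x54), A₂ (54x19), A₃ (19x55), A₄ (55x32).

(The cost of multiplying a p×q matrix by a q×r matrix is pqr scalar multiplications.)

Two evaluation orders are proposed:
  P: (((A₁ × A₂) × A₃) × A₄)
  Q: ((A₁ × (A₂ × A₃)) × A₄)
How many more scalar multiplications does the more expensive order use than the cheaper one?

108572

Order P = (((A₁ × A₂) × A₃) × A₄): (A₁ × A₂): 58×54 by 54×19 → 58×19, cost 58·54·19 = 59508; ((A₁ × A₂) × A₃): 58×19 by 19×55 → 58×55, cost 58·19·55 = 60610; cumulative 120118; (((A₁ × A₂) × A₃) × A₄): 58×55 by 55×32 → 58×32, cost 58·55·32 = 102080; cumulative 222198. Total 222198.
Order Q = ((A₁ × (A₂ × A₃)) × A₄): (A₂ × A₃): 54×19 by 19×55 → 54×55, cost 54·19·55 = 56430; (A₁ × (A₂ × A₃)): 58×54 by 54×55 → 58×55, cost 58·54·55 = 172260; cumulative 228690; ((A₁ × (A₂ × A₃)) × A₄): 58×55 by 55×32 → 58×32, cost 58·55·32 = 102080; cumulative 330770. Total 330770.
Difference: |222198 − 330770| = 108572.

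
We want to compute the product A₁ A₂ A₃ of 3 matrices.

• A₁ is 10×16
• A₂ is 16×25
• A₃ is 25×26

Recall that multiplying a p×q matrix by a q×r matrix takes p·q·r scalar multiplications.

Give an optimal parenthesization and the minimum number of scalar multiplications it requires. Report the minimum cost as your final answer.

10500

(A₁ (A₂ A₃)): cost 14560.
((A₁ A₂) A₃): cost 10500.
Optimal: ((A₁ A₂) A₃) with cost 10500.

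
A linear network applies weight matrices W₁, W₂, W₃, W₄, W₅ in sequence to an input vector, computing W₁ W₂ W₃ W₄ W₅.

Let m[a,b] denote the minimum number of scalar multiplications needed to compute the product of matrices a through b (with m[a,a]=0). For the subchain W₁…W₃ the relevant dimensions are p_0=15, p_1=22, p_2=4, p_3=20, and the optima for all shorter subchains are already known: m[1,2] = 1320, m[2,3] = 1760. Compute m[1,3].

m[1,3] = min over k∈[1,2] of m[1,k]+m[k+1,3]+p_{0}·p_k·p_{3}.
k=1: 0 + 1760 + 15·22·20 = 8360; k=2: 1320 + 0 + 15·4·20 = 2520.
Minimum: 2520 at k=2.

2520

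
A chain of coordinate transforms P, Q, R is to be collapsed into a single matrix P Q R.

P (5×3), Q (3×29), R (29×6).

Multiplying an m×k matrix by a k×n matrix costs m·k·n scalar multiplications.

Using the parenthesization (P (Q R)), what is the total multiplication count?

(Q R): 3×29 by 29×6 → 3×6, cost 3·29·6 = 522
(P (Q R)): 5×3 by 3×6 → 5×6, cost 5·3·6 = 90; cumulative 612
Total: 612 scalar multiplications.

612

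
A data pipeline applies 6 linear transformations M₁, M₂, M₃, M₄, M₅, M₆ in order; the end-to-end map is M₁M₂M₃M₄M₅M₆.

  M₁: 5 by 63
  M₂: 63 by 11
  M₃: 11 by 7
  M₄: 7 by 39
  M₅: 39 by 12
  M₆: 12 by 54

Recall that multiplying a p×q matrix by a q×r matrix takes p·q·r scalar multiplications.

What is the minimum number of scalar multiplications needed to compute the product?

Adjacent pairs: M₁M₂ = 5·63·11 = 3465; M₂M₃ = 63·11·7 = 4851; M₃M₄ = 11·7·39 = 3003; M₄M₅ = 7·39·12 = 3276; M₅M₆ = 39·12·54 = 25272.
Length 3: M₁..M₃: k=1: 0+4851+5·63·7=7056; k=2: 3465+0+5·11·7=3850 → min 3850 | M₂..M₄: k=2: 0+3003+63·11·39=30030; k=3: 4851+0+63·7·39=22050 → min 22050 | M₃..M₅: k=3: 0+3276+11·7·12=4200; k=4: 3003+0+11·39·12=8151 → min 4200 | M₄..M₆: k=4: 0+25272+7·39·54=40014; k=5: 3276+0+7·12·54=7812 → min 7812.
Length 4: M₁..M₄: k=1: 0+22050+5·63·39=34335; k=2: 3465+3003+5·11·39=8613; k=3: 3850+0+5·7·39=5215 → min 5215 | M₂..M₅: k=2: 0+4200+63·11·12=12516; k=3: 4851+3276+63·7·12=13419; k=4: 22050+0+63·39·12=51534 → min 12516 | M₃..M₆: k=3: 0+7812+11·7·54=11970; k=4: 3003+25272+11·39·54=51441; k=5: 4200+0+11·12·54=11328 → min 11328.
Length 5: M₁..M₅: k=1: 0+12516+5·63·12=16296; k=2: 3465+4200+5·11·12=8325; k=3: 3850+3276+5·7·12=7546; k=4: 5215+0+5·39·12=7555 → min 7546 | M₂..M₆: k=2: 0+11328+63·11·54=48750; k=3: 4851+7812+63·7·54=36477; k=4: 22050+25272+63·39·54=180000; k=5: 12516+0+63·12·54=53340 → min 36477.
Length 6: M₁..M₆: k=1: 0+36477+5·63·54=53487; k=2: 3465+11328+5·11·54=17763; k=3: 3850+7812+5·7·54=13552; k=4: 5215+25272+5·39·54=41017; k=5: 7546+0+5·12·54=10786 → min 10786.
Optimal order: ((((M₁M₂)M₃)(M₄M₅))M₆) with cost 10786.

10786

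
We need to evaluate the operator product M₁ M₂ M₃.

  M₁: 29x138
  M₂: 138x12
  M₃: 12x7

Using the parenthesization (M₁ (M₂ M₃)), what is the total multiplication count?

(M₂ M₃): 138×12 by 12×7 → 138×7, cost 138·12·7 = 11592
(M₁ (M₂ M₃)): 29×138 by 138×7 → 29×7, cost 29·138·7 = 28014; cumulative 39606
Total: 39606 scalar multiplications.

39606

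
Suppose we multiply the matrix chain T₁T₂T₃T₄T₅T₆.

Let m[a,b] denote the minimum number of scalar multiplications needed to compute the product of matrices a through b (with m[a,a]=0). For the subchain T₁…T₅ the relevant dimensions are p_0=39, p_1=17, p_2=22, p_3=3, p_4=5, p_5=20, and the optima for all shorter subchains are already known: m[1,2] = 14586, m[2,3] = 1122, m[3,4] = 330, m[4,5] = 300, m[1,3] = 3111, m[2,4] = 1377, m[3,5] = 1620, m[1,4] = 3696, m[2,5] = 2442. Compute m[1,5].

m[1,5] = min over k∈[1,4] of m[1,k]+m[k+1,5]+p_{0}·p_k·p_{5}.
k=1: 0 + 2442 + 39·17·20 = 15702; k=2: 14586 + 1620 + 39·22·20 = 33366; k=3: 3111 + 300 + 39·3·20 = 5751; k=4: 3696 + 0 + 39·5·20 = 7596.
Minimum: 5751 at k=3.

5751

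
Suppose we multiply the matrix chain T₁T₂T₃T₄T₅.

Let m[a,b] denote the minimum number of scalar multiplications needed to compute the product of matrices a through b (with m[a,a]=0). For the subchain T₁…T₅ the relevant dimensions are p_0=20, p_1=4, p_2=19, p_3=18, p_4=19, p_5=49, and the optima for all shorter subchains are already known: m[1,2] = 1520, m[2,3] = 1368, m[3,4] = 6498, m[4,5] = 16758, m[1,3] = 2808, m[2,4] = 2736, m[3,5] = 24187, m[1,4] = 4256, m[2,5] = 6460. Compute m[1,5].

10380

m[1,5] = min over k∈[1,4] of m[1,k]+m[k+1,5]+p_{0}·p_k·p_{5}.
k=1: 0 + 6460 + 20·4·49 = 10380; k=2: 1520 + 24187 + 20·19·49 = 44327; k=3: 2808 + 16758 + 20·18·49 = 37206; k=4: 4256 + 0 + 20·19·49 = 22876.
Minimum: 10380 at k=1.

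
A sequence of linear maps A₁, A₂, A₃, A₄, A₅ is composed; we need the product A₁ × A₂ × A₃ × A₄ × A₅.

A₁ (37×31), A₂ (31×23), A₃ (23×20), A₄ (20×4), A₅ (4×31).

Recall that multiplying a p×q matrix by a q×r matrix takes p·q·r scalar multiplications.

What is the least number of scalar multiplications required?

13868

Adjacent pairs: A₁A₂ = 37·31·23 = 26381; A₂A₃ = 31·23·20 = 14260; A₃A₄ = 23·20·4 = 1840; A₄A₅ = 20·4·31 = 2480.
Length 3: A₁..A₃: k=1: 0+14260+37·31·20=37200; k=2: 26381+0+37·23·20=43401 → min 37200 | A₂..A₄: k=2: 0+1840+31·23·4=4692; k=3: 14260+0+31·20·4=16740 → min 4692 | A₃..A₅: k=3: 0+2480+23·20·31=16740; k=4: 1840+0+23·4·31=4692 → min 4692.
Length 4: A₁..A₄: k=1: 0+4692+37·31·4=9280; k=2: 26381+1840+37·23·4=31625; k=3: 37200+0+37·20·4=40160 → min 9280 | A₂..A₅: k=2: 0+4692+31·23·31=26795; k=3: 14260+2480+31·20·31=35960; k=4: 4692+0+31·4·31=8536 → min 8536.
Length 5: A₁..A₅: k=1: 0+8536+37·31·31=44093; k=2: 26381+4692+37·23·31=57454; k=3: 37200+2480+37·20·31=62620; k=4: 9280+0+37·4·31=13868 → min 13868.
Optimal order: ((A₁ × (A₂ × (A₃ × A₄))) × A₅) with cost 13868.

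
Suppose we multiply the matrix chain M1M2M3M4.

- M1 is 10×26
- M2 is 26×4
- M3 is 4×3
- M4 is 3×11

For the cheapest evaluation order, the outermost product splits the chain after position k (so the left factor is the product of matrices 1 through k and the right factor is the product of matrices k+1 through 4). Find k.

3

Adjacent pairs: M1M2 = 10·26·4 = 1040; M2M3 = 26·4·3 = 312; M3M4 = 4·3·11 = 132.
Length 3: M1..M3: k=1: 0+312+10·26·3=1092; k=2: 1040+0+10·4·3=1160 → min 1092 | M2..M4: k=2: 0+132+26·4·11=1276; k=3: 312+0+26·3·11=1170 → min 1170.
Top-level splits: k=1: (M1..M1)·(M2..M4) → 0+1170+10·26·11 = 4030; k=2: (M1..M2)·(M3..M4) → 1040+132+10·4·11 = 1612; k=3: (M1..M3)·(M4..M4) → 1092+0+10·3·11 = 1422.
Best split is after M3, i.e. k = 3.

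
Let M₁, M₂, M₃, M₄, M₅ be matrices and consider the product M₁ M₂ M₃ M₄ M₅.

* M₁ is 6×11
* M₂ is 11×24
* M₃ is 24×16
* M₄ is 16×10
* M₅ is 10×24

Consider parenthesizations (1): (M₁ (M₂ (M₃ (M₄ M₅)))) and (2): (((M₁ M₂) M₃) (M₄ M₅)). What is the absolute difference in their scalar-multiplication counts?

Order (1) = (M₁ (M₂ (M₃ (M₄ M₅)))): (M₄ M₅): 16×10 by 10×24 → 16×24, cost 16·10·24 = 3840; (M₃ (M₄ M₅)): 24×16 by 16×24 → 24×24, cost 24·16·24 = 9216; cumulative 13056; (M₂ (M₃ (M₄ M₅))): 11×24 by 24×24 → 11×24, cost 11·24·24 = 6336; cumulative 19392; (M₁ (M₂ (M₃ (M₄ M₅)))): 6×11 by 11×24 → 6×24, cost 6·11·24 = 1584; cumulative 20976. Total 20976.
Order (2) = (((M₁ M₂) M₃) (M₄ M₅)): (M₁ M₂): 6×11 by 11×24 → 6×24, cost 6·11·24 = 1584; ((M₁ M₂) M₃): 6×24 by 24×16 → 6×16, cost 6·24·16 = 2304; cumulative 3888; (M₄ M₅): 16×10 by 10×24 → 16×24, cost 16·10·24 = 3840; (((M₁ M₂) M₃) (M₄ M₅)): 6×16 by 16×24 → 6×24, cost 6·16·24 = 2304; cumulative 10032. Total 10032.
Difference: |20976 − 10032| = 10944.

10944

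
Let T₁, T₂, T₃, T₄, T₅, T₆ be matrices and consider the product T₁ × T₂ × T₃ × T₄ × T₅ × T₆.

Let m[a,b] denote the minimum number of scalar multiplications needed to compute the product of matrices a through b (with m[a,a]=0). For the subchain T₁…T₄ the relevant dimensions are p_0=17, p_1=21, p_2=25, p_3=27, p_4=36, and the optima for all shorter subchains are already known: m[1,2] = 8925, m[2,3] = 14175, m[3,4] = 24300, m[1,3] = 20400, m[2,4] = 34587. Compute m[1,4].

m[1,4] = min over k∈[1,3] of m[1,k]+m[k+1,4]+p_{0}·p_k·p_{4}.
k=1: 0 + 34587 + 17·21·36 = 47439; k=2: 8925 + 24300 + 17·25·36 = 48525; k=3: 20400 + 0 + 17·27·36 = 36924.
Minimum: 36924 at k=3.

36924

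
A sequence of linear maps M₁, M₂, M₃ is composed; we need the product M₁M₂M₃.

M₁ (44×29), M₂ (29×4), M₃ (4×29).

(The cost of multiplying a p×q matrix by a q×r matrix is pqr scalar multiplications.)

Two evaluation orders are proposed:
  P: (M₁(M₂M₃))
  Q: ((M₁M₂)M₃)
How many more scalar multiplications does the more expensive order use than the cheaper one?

Order P = (M₁(M₂M₃)): (M₂M₃): 29×4 by 4×29 → 29×29, cost 29·4·29 = 3364; (M₁(M₂M₃)): 44×29 by 29×29 → 44×29, cost 44·29·29 = 37004; cumulative 40368. Total 40368.
Order Q = ((M₁M₂)M₃): (M₁M₂): 44×29 by 29×4 → 44×4, cost 44·29·4 = 5104; ((M₁M₂)M₃): 44×4 by 4×29 → 44×29, cost 44·4·29 = 5104; cumulative 10208. Total 10208.
Difference: |40368 − 10208| = 30160.

30160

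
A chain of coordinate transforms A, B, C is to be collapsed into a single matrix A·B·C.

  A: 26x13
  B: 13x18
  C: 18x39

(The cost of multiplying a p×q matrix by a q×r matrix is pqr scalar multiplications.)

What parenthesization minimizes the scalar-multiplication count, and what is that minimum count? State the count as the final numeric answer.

(A·(B·C)): cost 22308.
((A·B)·C): cost 24336.
Optimal: (A·(B·C)) with cost 22308.

22308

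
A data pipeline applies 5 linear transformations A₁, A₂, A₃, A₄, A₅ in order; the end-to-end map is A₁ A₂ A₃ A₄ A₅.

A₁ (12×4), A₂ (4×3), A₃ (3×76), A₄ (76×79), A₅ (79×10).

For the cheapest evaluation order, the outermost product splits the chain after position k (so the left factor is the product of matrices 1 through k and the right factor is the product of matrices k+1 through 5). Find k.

Adjacent pairs: A₁A₂ = 12·4·3 = 144; A₂A₃ = 4·3·76 = 912; A₃A₄ = 3·76·79 = 18012; A₄A₅ = 76·79·10 = 60040.
Length 3: A₁..A₃: k=1: 0+912+12·4·76=4560; k=2: 144+0+12·3·76=2880 → min 2880 | A₂..A₄: k=2: 0+18012+4·3·79=18960; k=3: 912+0+4·76·79=24928 → min 18960 | A₃..A₅: k=3: 0+60040+3·76·10=62320; k=4: 18012+0+3·79·10=20382 → min 20382.
Length 4: A₁..A₄: k=1: 0+18960+12·4·79=22752; k=2: 144+18012+12·3·79=21000; k=3: 2880+0+12·76·79=74928 → min 21000 | A₂..A₅: k=2: 0+20382+4·3·10=20502; k=3: 912+60040+4·76·10=63992; k=4: 18960+0+4·79·10=22120 → min 20502.
Top-level splits: k=1: (A₁..A₁)·(A₂..A₅) → 0+20502+12·4·10 = 20982; k=2: (A₁..A₂)·(A₃..A₅) → 144+20382+12·3·10 = 20886; k=3: (A₁..A₃)·(A₄..A₅) → 2880+60040+12·76·10 = 72040; k=4: (A₁..A₄)·(A₅..A₅) → 21000+0+12·79·10 = 30480.
Best split is after A₂, i.e. k = 2.

2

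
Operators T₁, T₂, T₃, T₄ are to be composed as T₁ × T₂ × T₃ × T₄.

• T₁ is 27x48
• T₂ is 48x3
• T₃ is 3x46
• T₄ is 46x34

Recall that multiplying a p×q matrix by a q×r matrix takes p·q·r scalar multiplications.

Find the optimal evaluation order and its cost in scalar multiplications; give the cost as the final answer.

11334

Adjacent pairs: T₁T₂ = 27·48·3 = 3888; T₂T₃ = 48·3·46 = 6624; T₃T₄ = 3·46·34 = 4692.
Length 3: T₁..T₃: k=1: 0+6624+27·48·46=66240; k=2: 3888+0+27·3·46=7614 → min 7614 | T₂..T₄: k=2: 0+4692+48·3·34=9588; k=3: 6624+0+48·46·34=81696 → min 9588.
Length 4: T₁..T₄: k=1: 0+9588+27·48·34=53652; k=2: 3888+4692+27·3·34=11334; k=3: 7614+0+27·46·34=49842 → min 11334.
Optimal parenthesization: ((T₁ × T₂) × (T₃ × T₄)) with cost 11334.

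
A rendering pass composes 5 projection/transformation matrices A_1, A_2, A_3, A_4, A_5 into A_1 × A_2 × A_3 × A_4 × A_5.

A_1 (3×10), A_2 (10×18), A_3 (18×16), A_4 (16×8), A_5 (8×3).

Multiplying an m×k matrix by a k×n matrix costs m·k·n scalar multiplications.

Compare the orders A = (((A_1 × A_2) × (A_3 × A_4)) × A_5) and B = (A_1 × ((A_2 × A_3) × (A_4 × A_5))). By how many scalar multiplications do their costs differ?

Order A = (((A_1 × A_2) × (A_3 × A_4)) × A_5): (A_1 × A_2): 3×10 by 10×18 → 3×18, cost 3·10·18 = 540; (A_3 × A_4): 18×16 by 16×8 → 18×8, cost 18·16·8 = 2304; ((A_1 × A_2) × (A_3 × A_4)): 3×18 by 18×8 → 3×8, cost 3·18·8 = 432; cumulative 3276; (((A_1 × A_2) × (A_3 × A_4)) × A_5): 3×8 by 8×3 → 3×3, cost 3·8·3 = 72; cumulative 3348. Total 3348.
Order B = (A_1 × ((A_2 × A_3) × (A_4 × A_5))): (A_2 × A_3): 10×18 by 18×16 → 10×16, cost 10·18·16 = 2880; (A_4 × A_5): 16×8 by 8×3 → 16×3, cost 16·8·3 = 384; ((A_2 × A_3) × (A_4 × A_5)): 10×16 by 16×3 → 10×3, cost 10·16·3 = 480; cumulative 3744; (A_1 × ((A_2 × A_3) × (A_4 × A_5))): 3×10 by 10×3 → 3×3, cost 3·10·3 = 90; cumulative 3834. Total 3834.
Difference: |3348 − 3834| = 486.

486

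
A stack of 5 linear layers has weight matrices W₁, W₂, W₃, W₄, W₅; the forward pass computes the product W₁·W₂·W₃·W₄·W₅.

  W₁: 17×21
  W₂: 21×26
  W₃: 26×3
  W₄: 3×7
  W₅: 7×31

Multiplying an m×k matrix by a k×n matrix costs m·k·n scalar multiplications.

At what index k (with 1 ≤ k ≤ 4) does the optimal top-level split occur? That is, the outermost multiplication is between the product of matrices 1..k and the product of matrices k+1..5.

Adjacent pairs: W₁W₂ = 17·21·26 = 9282; W₂W₃ = 21·26·3 = 1638; W₃W₄ = 26·3·7 = 546; W₄W₅ = 3·7·31 = 651.
Length 3: W₁..W₃: k=1: 0+1638+17·21·3=2709; k=2: 9282+0+17·26·3=10608 → min 2709 | W₂..W₄: k=2: 0+546+21·26·7=4368; k=3: 1638+0+21·3·7=2079 → min 2079 | W₃..W₅: k=3: 0+651+26·3·31=3069; k=4: 546+0+26·7·31=6188 → min 3069.
Length 4: W₁..W₄: k=1: 0+2079+17·21·7=4578; k=2: 9282+546+17·26·7=12922; k=3: 2709+0+17·3·7=3066 → min 3066 | W₂..W₅: k=2: 0+3069+21·26·31=19995; k=3: 1638+651+21·3·31=4242; k=4: 2079+0+21·7·31=6636 → min 4242.
Top-level splits: k=1: (W₁..W₁)·(W₂..W₅) → 0+4242+17·21·31 = 15309; k=2: (W₁..W₂)·(W₃..W₅) → 9282+3069+17·26·31 = 26053; k=3: (W₁..W₃)·(W₄..W₅) → 2709+651+17·3·31 = 4941; k=4: (W₁..W₄)·(W₅..W₅) → 3066+0+17·7·31 = 6755.
Best split is after W₃, i.e. k = 3.

3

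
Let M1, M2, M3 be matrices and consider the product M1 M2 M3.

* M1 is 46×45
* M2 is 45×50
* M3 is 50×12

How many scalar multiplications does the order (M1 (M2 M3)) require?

51840

(M2 M3): 45×50 by 50×12 → 45×12, cost 45·50·12 = 27000
(M1 (M2 M3)): 46×45 by 45×12 → 46×12, cost 46·45·12 = 24840; cumulative 51840
Total: 51840 scalar multiplications.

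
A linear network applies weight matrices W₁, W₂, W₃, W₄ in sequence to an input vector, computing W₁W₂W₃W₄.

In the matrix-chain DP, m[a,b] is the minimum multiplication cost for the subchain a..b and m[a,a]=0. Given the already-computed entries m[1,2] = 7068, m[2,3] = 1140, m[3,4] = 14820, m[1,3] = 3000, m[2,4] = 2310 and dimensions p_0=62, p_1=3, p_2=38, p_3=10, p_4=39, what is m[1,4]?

m[1,4] = min over k∈[1,3] of m[1,k]+m[k+1,4]+p_{0}·p_k·p_{4}.
k=1: 0 + 2310 + 62·3·39 = 9564; k=2: 7068 + 14820 + 62·38·39 = 113772; k=3: 3000 + 0 + 62·10·39 = 27180.
Minimum: 9564 at k=1.

9564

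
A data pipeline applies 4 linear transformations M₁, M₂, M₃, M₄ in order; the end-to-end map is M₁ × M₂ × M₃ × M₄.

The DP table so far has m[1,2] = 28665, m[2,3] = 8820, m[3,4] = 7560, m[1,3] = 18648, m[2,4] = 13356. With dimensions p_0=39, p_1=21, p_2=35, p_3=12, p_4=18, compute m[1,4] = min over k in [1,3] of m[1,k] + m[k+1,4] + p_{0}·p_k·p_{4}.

m[1,4] = min over k∈[1,3] of m[1,k]+m[k+1,4]+p_{0}·p_k·p_{4}.
k=1: 0 + 13356 + 39·21·18 = 28098; k=2: 28665 + 7560 + 39·35·18 = 60795; k=3: 18648 + 0 + 39·12·18 = 27072.
Minimum: 27072 at k=3.

27072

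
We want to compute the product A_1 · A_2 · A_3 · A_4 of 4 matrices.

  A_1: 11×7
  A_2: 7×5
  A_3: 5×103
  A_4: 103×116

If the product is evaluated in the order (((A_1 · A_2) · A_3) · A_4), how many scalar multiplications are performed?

(A_1 · A_2): 11×7 by 7×5 → 11×5, cost 11·7·5 = 385
((A_1 · A_2) · A_3): 11×5 by 5×103 → 11×103, cost 11·5·103 = 5665; cumulative 6050
(((A_1 · A_2) · A_3) · A_4): 11×103 by 103×116 → 11×116, cost 11·103·116 = 131428; cumulative 137478
Total: 137478 scalar multiplications.

137478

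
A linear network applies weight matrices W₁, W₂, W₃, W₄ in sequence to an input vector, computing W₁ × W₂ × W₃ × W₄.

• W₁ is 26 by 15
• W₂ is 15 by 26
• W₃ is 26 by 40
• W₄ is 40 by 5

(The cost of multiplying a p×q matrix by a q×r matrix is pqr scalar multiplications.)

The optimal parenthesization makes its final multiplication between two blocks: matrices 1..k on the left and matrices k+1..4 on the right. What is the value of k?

1

Adjacent pairs: W₁W₂ = 26·15·26 = 10140; W₂W₃ = 15·26·40 = 15600; W₃W₄ = 26·40·5 = 5200.
Length 3: W₁..W₃: k=1: 0+15600+26·15·40=31200; k=2: 10140+0+26·26·40=37180 → min 31200 | W₂..W₄: k=2: 0+5200+15·26·5=7150; k=3: 15600+0+15·40·5=18600 → min 7150.
Top-level splits: k=1: (W₁..W₁)·(W₂..W₄) → 0+7150+26·15·5 = 9100; k=2: (W₁..W₂)·(W₃..W₄) → 10140+5200+26·26·5 = 18720; k=3: (W₁..W₃)·(W₄..W₄) → 31200+0+26·40·5 = 36400.
Best split is after W₁, i.e. k = 1.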